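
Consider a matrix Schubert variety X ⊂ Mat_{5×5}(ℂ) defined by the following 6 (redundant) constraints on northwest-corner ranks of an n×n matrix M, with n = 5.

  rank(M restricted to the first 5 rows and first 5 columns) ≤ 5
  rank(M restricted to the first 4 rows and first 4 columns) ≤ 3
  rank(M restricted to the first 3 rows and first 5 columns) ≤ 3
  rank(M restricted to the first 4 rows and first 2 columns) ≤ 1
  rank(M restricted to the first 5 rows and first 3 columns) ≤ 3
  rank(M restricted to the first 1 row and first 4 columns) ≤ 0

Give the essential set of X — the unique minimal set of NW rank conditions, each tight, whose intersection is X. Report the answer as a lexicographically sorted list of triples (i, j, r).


The tightest implied rank at each (i,j), from the 6 conditions:

  i=1: 0, 0, 0, 0, 1
  i=2: 1, 1, 1, 1, 2
  i=3: 1, 1, 2, 2, 3
  i=4: 1, 1, 2, 3, 4
  i=5: 1, 2, 3, 4, 5

reading off 1-entries of Δ²R: w = (5, 1, 3, 4, 2).

|D(w)|=6, |Ess(w)|=2:

[(1, 4, 0), (4, 2, 1)]


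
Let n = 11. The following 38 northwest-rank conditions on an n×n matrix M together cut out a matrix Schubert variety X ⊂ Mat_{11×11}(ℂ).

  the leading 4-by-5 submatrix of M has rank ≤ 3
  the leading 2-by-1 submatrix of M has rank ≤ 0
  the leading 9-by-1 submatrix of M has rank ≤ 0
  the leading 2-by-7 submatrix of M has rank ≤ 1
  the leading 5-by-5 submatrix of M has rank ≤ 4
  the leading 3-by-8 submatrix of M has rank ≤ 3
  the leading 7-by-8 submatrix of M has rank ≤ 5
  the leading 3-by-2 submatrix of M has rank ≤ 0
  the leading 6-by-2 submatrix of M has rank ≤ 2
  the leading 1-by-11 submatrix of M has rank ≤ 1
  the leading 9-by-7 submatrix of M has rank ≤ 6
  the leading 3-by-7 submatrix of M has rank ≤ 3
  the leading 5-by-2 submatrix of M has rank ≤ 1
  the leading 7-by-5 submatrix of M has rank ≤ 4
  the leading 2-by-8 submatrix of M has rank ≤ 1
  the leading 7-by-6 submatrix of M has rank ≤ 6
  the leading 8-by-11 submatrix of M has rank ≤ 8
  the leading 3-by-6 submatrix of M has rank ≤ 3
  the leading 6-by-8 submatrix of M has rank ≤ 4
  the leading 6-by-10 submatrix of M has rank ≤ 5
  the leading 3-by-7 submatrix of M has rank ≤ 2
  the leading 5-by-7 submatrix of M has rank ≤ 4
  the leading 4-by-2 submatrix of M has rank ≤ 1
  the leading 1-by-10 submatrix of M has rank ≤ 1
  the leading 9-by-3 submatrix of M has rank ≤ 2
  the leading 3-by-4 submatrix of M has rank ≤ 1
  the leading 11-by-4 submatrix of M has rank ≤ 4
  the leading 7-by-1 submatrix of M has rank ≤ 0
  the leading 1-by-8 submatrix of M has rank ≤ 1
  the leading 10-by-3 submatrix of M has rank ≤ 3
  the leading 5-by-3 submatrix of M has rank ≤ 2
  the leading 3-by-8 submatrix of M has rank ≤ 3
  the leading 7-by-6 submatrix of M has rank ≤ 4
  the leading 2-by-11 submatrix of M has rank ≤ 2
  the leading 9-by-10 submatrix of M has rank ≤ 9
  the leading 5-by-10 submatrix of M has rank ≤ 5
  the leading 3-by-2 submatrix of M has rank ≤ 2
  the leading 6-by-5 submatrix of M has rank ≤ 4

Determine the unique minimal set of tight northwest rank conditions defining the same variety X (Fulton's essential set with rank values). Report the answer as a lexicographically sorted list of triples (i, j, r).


Recovering R(i,j) via the rank-extension bound from the 38 conditions:

  i=1: 0, 0, 1, 1, 1, 1, 1, 1, 1, 1, 1
  i=2: 0, 0, 1, 1, 1, 1, 1, 1, 2, 2, 2
  i=3: 0, 0, 1, 1, 2, 2, 2, 2, 3, 3, 3
  i=4: 0, 1, 2, 2, 3, 3, 3, 3, 4, 4, 4
  i=5: 0, 1, 2, 3, 4, 4, 4, 4, 5, 5, 5
  i=6: 0, 1, 2, 3, 4, 4, 4, 4, 5, 5, 6
  i=7: 0, 1, 2, 3, 4, 4, 5, 5, 6, 6, 7
  i=8: 0, 1, 2, 3, 4, 5, 6, 6, 7, 7, 8
  i=9: 0, 1, 2, 3, 4, 5, 6, 7, 8, 8, 9
  i=10: 1, 2, 3, 4, 5, 6, 7, 8, 9, 9, 10
  i=11: 1, 2, 3, 4, 5, 6, 7, 8, 9, 10, 11

the unique w with this rank table is (3, 9, 5, 2, 4, 11, 7, 6, 8, 1, 10).

|D(w)|=23, |Ess(w)|=7:

[(2, 8, 1), (3, 2, 0), (3, 4, 1), (6, 8, 4), (6, 10, 5), (7, 6, 4), (9, 1, 0)]


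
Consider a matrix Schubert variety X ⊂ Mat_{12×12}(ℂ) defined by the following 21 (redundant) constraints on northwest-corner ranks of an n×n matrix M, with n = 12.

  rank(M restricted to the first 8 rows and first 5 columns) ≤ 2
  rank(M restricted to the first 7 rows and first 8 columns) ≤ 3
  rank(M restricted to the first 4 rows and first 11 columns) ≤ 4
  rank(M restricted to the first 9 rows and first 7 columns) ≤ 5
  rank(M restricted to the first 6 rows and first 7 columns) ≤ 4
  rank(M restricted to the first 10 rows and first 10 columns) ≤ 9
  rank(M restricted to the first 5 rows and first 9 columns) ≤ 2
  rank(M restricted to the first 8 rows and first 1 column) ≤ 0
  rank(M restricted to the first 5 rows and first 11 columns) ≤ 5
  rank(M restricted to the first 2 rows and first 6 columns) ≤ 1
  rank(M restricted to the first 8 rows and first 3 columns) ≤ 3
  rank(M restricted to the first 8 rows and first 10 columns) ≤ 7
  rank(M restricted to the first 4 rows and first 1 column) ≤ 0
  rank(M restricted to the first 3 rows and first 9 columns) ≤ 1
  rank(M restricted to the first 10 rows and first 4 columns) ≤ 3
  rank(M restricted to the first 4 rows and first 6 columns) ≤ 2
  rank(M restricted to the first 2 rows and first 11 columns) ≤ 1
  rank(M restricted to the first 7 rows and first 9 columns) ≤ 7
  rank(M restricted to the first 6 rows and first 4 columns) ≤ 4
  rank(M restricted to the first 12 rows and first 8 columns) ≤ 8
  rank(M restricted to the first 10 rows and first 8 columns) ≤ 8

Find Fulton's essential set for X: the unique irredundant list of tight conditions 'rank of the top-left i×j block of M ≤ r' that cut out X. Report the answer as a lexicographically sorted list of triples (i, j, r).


Propagating the 21 rank bounds to every northwest block:

  R[1]: 0 | 1 | 1 | 1 | 1 | 1 | 1 | 1 | 1 | 1 | 1 | 1
  R[2]: 0 | 1 | 1 | 1 | 1 | 1 | 1 | 1 | 1 | 1 | 1 | 2
  R[3]: 0 | 1 | 1 | 1 | 1 | 1 | 1 | 1 | 1 | 2 | 2 | 3
  R[4]: 0 | 1 | 2 | 2 | 2 | 2 | 2 | 2 | 2 | 3 | 3 | 4
  R[5]: 0 | 1 | 2 | 2 | 2 | 2 | 2 | 2 | 2 | 3 | 4 | 5
  R[6]: 0 | 1 | 2 | 2 | 2 | 3 | 3 | 3 | 3 | 4 | 5 | 6
  R[7]: 0 | 1 | 2 | 2 | 2 | 3 | 3 | 3 | 4 | 5 | 6 | 7
  R[8]: 0 | 1 | 2 | 2 | 2 | 3 | 4 | 4 | 5 | 6 | 7 | 8
  R[9]: 1 | 2 | 3 | 3 | 3 | 4 | 5 | 5 | 6 | 7 | 8 | 9
  R[10]: 1 | 2 | 3 | 3 | 4 | 5 | 6 | 6 | 7 | 8 | 9 | 10
  R[11]: 1 | 2 | 3 | 4 | 5 | 6 | 7 | 7 | 8 | 9 | 10 | 11
  R[12]: 1 | 2 | 3 | 4 | 5 | 6 | 7 | 8 | 9 | 10 | 11 | 12

hence w(1..12) = (2, 12, 10, 3, 11, 6, 9, 7, 1, 5, 4, 8).

Rothe diagram D(w) (39 cells), 7 SE-corners (essential conditions):

[(2, 11, 1), (3, 9, 1), (5, 9, 2), (7, 8, 3), (8, 1, 0), (8, 5, 2), (10, 4, 3)]


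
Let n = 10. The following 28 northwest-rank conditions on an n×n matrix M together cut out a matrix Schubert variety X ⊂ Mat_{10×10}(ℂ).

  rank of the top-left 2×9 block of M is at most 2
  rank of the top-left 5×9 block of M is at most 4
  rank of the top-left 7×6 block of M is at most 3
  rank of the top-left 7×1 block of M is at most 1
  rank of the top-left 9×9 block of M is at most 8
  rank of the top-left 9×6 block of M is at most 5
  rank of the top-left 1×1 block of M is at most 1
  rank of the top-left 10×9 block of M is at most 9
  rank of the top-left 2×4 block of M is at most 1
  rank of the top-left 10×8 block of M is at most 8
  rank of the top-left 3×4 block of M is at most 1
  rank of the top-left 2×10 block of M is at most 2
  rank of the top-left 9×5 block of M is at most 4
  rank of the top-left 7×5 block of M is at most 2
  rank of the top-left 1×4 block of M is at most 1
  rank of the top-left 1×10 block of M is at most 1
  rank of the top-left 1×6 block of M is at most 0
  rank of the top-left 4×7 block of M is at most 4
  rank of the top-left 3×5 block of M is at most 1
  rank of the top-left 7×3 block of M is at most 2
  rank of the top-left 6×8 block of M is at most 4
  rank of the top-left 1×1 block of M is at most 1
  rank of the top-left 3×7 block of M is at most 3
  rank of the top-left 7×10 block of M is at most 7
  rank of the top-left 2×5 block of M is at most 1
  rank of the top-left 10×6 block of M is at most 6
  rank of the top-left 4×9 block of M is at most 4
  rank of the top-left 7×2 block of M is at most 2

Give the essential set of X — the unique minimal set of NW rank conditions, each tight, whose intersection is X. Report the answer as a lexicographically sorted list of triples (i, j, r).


Reconstructing r_w from the 28 given conditions:

  R[1]: 0  0  0  0  0  0  1  1  1  1
  R[2]: 1  1  1  1  1  1  2  2  2  2
  R[3]: 1  1  1  1  1  2  3  3  3  3
  R[4]: 1  2  2  2  2  3  4  4  4  4
  R[5]: 1  2  2  2  2  3  4  4  4  5
  R[6]: 1  2  2  2  2  3  4  4  5  6
  R[7]: 1  2  2  2  2  3  4  5  6  7
  R[8]: 1  2  3  3  3  4  5  6  7  8
  R[9]: 1  2  3  4  4  5  6  7  8  9
  R[10]: 1  2  3  4  5  6  7  8  9  10

so w = (7, 1, 6, 2, 10, 9, 8, 3, 4, 5).

ℓ(w)=22; the 5 essential cells (i,j,r):

[(1, 6, 0), (3, 5, 1), (5, 9, 4), (6, 8, 4), (7, 5, 2)]


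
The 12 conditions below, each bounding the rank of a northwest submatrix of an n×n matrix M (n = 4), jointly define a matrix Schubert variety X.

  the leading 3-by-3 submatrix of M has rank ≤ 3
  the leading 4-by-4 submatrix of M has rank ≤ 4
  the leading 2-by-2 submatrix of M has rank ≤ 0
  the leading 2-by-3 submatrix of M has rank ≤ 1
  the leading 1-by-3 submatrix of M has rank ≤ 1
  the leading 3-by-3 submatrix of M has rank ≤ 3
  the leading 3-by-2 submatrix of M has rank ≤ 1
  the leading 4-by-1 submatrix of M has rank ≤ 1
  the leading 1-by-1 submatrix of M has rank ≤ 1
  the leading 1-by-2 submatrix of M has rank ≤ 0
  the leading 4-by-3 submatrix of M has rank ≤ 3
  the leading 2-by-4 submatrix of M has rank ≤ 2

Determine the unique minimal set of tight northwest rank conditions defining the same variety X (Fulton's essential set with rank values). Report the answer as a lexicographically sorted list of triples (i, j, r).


Reconstructing r_w from the 12 given conditions:

  i=1: 0  0  1  1
  i=2: 0  0  1  2
  i=3: 1  1  2  3
  i=4: 1  2  3  4

reading off 1-entries of Δ²R: w = (3, 4, 1, 2).

|D(w)|=4, |Ess(w)|=1:

[(2, 2, 0)]


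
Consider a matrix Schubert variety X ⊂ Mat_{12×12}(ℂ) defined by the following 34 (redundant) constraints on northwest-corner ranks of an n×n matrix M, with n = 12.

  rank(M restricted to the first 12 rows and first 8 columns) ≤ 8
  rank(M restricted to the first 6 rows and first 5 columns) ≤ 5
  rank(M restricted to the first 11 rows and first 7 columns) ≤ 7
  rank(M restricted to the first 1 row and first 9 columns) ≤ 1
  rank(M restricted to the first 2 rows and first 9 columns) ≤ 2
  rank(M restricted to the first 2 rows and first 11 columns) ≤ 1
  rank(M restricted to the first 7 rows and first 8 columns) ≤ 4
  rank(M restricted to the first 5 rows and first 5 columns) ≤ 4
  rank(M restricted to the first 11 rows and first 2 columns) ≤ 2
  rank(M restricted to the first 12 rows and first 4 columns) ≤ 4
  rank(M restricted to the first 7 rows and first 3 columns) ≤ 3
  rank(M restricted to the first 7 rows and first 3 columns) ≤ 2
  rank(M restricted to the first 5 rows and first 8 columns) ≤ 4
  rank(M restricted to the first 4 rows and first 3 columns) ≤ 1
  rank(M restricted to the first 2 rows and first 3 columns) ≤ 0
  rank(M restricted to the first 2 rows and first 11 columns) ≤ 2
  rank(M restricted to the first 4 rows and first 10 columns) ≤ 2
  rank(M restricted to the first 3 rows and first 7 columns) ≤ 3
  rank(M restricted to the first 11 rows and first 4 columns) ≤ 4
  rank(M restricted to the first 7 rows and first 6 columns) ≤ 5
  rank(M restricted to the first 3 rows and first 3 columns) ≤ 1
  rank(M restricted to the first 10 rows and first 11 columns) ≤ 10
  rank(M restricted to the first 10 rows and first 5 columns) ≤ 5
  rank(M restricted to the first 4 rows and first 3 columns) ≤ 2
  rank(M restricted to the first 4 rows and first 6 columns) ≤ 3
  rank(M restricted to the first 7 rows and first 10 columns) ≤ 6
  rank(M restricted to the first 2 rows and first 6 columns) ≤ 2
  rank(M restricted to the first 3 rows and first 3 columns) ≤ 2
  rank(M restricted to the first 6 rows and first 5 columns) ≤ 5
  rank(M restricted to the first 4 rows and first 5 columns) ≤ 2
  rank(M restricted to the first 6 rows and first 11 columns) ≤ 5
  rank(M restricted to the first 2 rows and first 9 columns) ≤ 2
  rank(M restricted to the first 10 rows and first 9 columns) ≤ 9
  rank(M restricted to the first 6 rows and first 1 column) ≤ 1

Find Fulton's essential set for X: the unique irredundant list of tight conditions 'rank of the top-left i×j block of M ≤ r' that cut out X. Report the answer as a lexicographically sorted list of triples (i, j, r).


Rank table r_w(12×12) implied by the 34 constraints:

  row 1: 0 0 0 1 1 1 1 1 1 1 1 1
  row 2: 0 0 0 1 1 1 1 1 1 1 1 2
  row 3: 1 1 1 2 2 2 2 2 2 2 2 3
  row 4: 1 1 1 2 2 2 2 2 2 2 3 4
  row 5: 1 2 2 3 3 3 3 3 3 3 4 5
  row 6: 1 2 2 3 4 4 4 4 4 4 5 6
  row 7: 1 2 2 3 4 4 4 4 5 5 6 7
  row 8: 1 2 3 4 5 5 5 5 6 6 7 8
  row 9: 1 2 3 4 5 6 6 6 7 7 8 9
  row 10: 1 2 3 4 5 6 7 7 8 8 9 10
  row 11: 1 2 3 4 5 6 7 8 9 9 10 11
  row 12: 1 2 3 4 5 6 7 8 9 10 11 12

so w = (4, 12, 1, 11, 2, 5, 9, 3, 6, 7, 8, 10).

6 SE-corners of the 26-cell Rothe diagram give Ess(w):

[(2, 3, 0), (2, 11, 1), (4, 3, 1), (4, 10, 2), (7, 3, 2), (7, 8, 4)]


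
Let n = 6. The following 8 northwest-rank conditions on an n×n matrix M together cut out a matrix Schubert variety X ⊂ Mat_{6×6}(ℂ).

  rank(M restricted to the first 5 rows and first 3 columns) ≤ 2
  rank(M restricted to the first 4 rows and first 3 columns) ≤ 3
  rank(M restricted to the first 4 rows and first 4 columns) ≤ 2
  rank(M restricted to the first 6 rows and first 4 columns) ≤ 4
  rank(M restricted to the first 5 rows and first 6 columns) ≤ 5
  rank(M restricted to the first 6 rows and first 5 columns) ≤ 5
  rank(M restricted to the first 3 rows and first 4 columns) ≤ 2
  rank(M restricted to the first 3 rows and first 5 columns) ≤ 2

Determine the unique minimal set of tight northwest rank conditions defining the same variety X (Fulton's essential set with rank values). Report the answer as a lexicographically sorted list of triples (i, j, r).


Computing R[i][j] = min implied NW-rank bound (n=6, 8 conditions):

  1, 1, 1, 1, 1, 1
  1, 2, 2, 2, 2, 2
  1, 2, 2, 2, 2, 3
  1, 2, 2, 2, 3, 4
  1, 2, 2, 3, 4, 5
  1, 2, 3, 4, 5, 6

giving w = (1, 2, 6, 5, 4, 3) via Δ²R.

Fulton essential set (3 of the 6 Rothe cells):

[(3, 5, 2), (4, 4, 2), (5, 3, 2)]


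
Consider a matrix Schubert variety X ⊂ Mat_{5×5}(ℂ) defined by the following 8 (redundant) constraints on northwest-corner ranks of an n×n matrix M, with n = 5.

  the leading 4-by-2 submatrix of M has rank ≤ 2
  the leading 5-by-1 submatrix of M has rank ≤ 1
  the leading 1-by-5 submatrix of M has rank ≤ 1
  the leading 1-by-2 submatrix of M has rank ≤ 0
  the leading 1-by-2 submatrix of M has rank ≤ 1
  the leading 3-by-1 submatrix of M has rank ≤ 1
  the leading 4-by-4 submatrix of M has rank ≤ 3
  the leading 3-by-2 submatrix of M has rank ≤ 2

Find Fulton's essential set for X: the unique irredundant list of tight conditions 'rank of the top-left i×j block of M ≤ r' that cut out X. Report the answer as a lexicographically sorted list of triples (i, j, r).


Recovering R(i,j) via the rank-extension bound from the 8 conditions:

  row 1: 0, 0, 1, 1, 1
  row 2: 1, 1, 2, 2, 2
  row 3: 1, 2, 3, 3, 3
  row 4: 1, 2, 3, 3, 4
  row 5: 1, 2, 3, 4, 5

the unique w with this rank table is (3, 1, 2, 5, 4).

Fulton essential set (2 of the 3 Rothe cells):

[(1, 2, 0), (4, 4, 3)]


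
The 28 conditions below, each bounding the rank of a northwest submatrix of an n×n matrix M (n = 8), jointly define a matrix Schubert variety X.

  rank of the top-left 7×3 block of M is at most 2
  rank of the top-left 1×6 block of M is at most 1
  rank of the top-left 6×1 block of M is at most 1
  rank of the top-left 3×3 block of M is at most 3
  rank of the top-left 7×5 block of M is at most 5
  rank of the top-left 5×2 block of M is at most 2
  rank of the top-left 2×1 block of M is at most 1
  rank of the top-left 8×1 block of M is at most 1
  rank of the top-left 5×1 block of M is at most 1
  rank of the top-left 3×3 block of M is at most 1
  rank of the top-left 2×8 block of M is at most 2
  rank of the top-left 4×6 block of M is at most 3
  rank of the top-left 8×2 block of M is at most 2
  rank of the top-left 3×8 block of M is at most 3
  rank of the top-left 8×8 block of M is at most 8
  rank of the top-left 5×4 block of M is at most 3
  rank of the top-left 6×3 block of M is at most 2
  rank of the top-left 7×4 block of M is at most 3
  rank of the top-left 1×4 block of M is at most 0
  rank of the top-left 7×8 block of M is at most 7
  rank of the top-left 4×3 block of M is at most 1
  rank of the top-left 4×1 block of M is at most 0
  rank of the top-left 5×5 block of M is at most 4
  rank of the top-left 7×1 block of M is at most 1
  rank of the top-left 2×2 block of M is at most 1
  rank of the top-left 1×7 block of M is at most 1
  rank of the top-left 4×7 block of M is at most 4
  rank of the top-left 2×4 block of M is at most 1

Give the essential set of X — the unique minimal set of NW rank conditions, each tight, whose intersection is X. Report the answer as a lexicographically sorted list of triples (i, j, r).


Propagating the 28 rank bounds to every northwest block:

  0 0 0 0 1 1 1 1
  0 1 1 1 2 2 2 2
  0 1 1 2 3 3 3 3
  0 1 1 2 3 3 4 4
  1 2 2 3 4 4 5 5
  1 2 2 3 4 5 6 6
  1 2 2 3 4 5 6 7
  1 2 3 4 5 6 7 8

second differences of R give the permutation w = (5, 2, 4, 7, 1, 6, 8, 3).

|D(w)|=12, |Ess(w)|=5:

[(1, 4, 0), (4, 1, 0), (4, 3, 1), (4, 6, 3), (7, 3, 2)]


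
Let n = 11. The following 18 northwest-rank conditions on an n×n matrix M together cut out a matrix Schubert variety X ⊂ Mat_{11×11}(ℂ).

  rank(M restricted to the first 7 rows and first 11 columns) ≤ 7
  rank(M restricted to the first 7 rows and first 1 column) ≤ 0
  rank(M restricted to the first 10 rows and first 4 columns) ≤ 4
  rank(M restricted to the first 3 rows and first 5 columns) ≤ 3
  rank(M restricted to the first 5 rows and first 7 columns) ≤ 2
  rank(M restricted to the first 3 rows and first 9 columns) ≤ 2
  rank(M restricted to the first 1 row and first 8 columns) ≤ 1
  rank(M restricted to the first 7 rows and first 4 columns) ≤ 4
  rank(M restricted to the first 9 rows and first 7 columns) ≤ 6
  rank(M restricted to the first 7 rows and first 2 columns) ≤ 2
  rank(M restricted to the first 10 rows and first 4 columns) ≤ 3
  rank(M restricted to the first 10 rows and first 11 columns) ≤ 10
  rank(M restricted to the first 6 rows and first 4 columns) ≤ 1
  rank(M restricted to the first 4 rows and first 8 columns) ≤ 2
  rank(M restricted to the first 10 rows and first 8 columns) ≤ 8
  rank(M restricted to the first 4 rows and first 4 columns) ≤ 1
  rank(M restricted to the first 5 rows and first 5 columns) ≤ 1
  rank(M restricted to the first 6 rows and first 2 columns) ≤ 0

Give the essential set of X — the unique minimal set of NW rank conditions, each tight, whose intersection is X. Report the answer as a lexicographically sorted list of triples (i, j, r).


Reconstructing r_w from the 18 given conditions:

  row 1: 0  0  1  1  1  1  1  1  1  1  1
  row 2: 0  0  1  1  1  2  2  2  2  2  2
  row 3: 0  0  1  1  1  2  2  2  2  3  3
  row 4: 0  0  1  1  1  2  2  2  3  4  4
  row 5: 0  0  1  1  1  2  2  3  4  5  5
  row 6: 0  0  1  1  2  3  3  4  5  6  6
  row 7: 0  1  2  2  3  4  4  5  6  7  7
  row 8: 1  2  3  3  4  5  5  6  7  8  8
  row 9: 1  2  3  3  4  5  6  7  8  9  9
  row 10: 1  2  3  3  4  5  6  7  8  9  10
  row 11: 1  2  3  4  5  6  7  8  9  10  11

giving w = (3, 6, 10, 9, 8, 5, 2, 1, 7, 11, 4) via Δ²R.

ℓ(w)=30; the 8 essential cells (i,j,r):

[(3, 9, 2), (4, 8, 2), (5, 5, 1), (5, 7, 2), (6, 2, 0), (6, 4, 1), (7, 1, 0), (10, 4, 3)]


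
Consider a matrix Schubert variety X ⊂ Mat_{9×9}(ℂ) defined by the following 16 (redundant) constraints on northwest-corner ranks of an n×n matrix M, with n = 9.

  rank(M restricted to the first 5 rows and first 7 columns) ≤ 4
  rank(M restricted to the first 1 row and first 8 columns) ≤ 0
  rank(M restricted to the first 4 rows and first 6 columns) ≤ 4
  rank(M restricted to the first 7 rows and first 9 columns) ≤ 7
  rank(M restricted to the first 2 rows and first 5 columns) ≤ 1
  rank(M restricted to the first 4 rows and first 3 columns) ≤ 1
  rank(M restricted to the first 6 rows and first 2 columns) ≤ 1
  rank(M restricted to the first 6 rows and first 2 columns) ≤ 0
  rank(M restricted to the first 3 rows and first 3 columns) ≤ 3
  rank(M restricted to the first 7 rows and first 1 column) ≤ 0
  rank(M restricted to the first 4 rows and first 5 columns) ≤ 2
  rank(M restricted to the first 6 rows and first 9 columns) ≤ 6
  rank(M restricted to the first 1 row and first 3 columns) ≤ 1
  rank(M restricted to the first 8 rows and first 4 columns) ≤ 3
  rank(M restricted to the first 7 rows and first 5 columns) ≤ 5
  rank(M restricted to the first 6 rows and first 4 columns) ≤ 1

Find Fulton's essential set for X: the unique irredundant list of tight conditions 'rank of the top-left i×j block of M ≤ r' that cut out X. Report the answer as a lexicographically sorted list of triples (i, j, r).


Computing R[i][j] = min implied NW-rank bound (n=9, 16 conditions):

  row 1: 0  0  0  0  0  0  0  0  1
  row 2: 0  0  1  1  1  1  1  1  2
  row 3: 0  0  1  1  2  2  2  2  3
  row 4: 0  0  1  1  2  3  3  3  4
  row 5: 0  0  1  1  2  3  4  4  5
  row 6: 0  0  1  1  2  3  4  5  6
  row 7: 0  1  2  2  3  4  5  6  7
  row 8: 1  2  3  3  4  5  6  7  8
  row 9: 1  2  3  4  5  6  7  8  9

second differences of R give the permutation w = (9, 3, 5, 6, 7, 8, 2, 1, 4).

ℓ(w)=23; the 4 essential cells (i,j,r):

[(1, 8, 0), (6, 2, 0), (6, 4, 1), (7, 1, 0)]


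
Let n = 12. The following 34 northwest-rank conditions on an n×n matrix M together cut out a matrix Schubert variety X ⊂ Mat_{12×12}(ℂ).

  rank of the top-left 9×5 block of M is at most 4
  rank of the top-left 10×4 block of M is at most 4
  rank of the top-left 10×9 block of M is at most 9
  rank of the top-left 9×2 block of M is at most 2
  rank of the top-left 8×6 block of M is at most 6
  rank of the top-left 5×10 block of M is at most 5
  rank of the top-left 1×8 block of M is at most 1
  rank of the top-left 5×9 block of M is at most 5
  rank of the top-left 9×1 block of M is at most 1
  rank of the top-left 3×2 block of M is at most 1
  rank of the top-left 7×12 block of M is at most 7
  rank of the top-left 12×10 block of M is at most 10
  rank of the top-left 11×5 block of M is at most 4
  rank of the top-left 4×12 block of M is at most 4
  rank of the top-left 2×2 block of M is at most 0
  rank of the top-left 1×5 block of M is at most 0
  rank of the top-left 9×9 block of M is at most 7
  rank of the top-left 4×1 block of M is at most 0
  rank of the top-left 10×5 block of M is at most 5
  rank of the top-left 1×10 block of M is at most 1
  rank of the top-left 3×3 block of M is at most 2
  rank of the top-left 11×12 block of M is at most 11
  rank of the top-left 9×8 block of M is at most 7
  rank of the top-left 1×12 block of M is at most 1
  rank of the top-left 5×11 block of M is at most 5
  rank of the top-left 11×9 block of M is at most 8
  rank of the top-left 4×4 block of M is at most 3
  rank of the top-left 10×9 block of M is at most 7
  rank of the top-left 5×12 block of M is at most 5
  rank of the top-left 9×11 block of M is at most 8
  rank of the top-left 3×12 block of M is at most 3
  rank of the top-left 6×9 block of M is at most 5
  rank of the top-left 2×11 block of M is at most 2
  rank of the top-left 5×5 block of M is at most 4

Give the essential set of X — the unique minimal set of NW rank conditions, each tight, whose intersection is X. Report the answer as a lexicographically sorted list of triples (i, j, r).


Rank table r_w(12×12) implied by the 34 constraints:

  0, 0, 0, 0, 0, 1, 1, 1, 1, 1, 1, 1
  0, 0, 1, 1, 1, 2, 2, 2, 2, 2, 2, 2
  0, 1, 2, 2, 2, 3, 3, 3, 3, 3, 3, 3
  0, 1, 2, 3, 3, 4, 4, 4, 4, 4, 4, 4
  1, 2, 3, 4, 4, 5, 5, 5, 5, 5, 5, 5
  1, 2, 3, 4, 4, 5, 5, 5, 5, 6, 6, 6
  1, 2, 3, 4, 4, 5, 6, 6, 6, 7, 7, 7
  1, 2, 3, 4, 4, 5, 6, 7, 7, 8, 8, 8
  1, 2, 3, 4, 4, 5, 6, 7, 7, 8, 8, 9
  1, 2, 3, 4, 4, 5, 6, 7, 7, 8, 9, 10
  1, 2, 3, 4, 4, 5, 6, 7, 8, 9, 10, 11
  1, 2, 3, 4, 5, 6, 7, 8, 9, 10, 11, 12

reading off 1-entries of Δ²R: w = (6, 3, 2, 4, 1, 10, 7, 8, 12, 11, 9, 5).

|D(w)|=21, |Ess(w)|=7:

[(1, 5, 0), (2, 2, 0), (4, 1, 0), (6, 9, 5), (9, 11, 8), (10, 9, 7), (11, 5, 4)]


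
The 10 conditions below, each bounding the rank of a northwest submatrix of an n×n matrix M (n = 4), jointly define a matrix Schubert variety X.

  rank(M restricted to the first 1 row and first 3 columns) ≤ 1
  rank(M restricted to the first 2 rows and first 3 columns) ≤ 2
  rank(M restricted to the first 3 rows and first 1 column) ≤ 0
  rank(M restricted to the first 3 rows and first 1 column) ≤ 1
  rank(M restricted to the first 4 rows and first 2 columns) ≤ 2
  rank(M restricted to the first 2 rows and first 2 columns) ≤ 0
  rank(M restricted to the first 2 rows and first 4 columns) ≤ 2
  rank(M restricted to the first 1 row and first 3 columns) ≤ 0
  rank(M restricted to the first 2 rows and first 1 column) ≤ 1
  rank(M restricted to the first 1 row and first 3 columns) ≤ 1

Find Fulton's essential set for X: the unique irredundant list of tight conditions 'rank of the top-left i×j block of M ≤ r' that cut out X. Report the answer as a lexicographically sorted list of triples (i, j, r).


Rank table r_w(4×4) implied by the 10 constraints:

  0  0  0  1
  0  0  1  2
  0  1  2  3
  1  2  3  4

giving w = (4, 3, 2, 1) via Δ²R.

3 SE-corners of the 6-cell Rothe diagram give Ess(w):

[(1, 3, 0), (2, 2, 0), (3, 1, 0)]


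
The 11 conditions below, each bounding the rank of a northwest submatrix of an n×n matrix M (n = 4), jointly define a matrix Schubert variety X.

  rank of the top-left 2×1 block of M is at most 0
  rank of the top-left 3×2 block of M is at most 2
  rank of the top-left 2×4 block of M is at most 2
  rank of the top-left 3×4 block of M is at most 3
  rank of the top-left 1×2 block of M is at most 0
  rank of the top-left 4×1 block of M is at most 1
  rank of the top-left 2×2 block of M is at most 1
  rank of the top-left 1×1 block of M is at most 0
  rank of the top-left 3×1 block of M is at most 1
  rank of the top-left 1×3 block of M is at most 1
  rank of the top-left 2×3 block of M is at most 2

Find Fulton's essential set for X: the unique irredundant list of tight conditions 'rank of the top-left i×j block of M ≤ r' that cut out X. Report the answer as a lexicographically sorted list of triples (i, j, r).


Rank table r_w(4×4) implied by the 11 constraints:

  row 1: 0  0  1  1
  row 2: 0  1  2  2
  row 3: 1  2  3  3
  row 4: 1  2  3  4

reading off 1-entries of Δ²R: w = (3, 2, 1, 4).

2 SE-corners of the 3-cell Rothe diagram give Ess(w):

[(1, 2, 0), (2, 1, 0)]


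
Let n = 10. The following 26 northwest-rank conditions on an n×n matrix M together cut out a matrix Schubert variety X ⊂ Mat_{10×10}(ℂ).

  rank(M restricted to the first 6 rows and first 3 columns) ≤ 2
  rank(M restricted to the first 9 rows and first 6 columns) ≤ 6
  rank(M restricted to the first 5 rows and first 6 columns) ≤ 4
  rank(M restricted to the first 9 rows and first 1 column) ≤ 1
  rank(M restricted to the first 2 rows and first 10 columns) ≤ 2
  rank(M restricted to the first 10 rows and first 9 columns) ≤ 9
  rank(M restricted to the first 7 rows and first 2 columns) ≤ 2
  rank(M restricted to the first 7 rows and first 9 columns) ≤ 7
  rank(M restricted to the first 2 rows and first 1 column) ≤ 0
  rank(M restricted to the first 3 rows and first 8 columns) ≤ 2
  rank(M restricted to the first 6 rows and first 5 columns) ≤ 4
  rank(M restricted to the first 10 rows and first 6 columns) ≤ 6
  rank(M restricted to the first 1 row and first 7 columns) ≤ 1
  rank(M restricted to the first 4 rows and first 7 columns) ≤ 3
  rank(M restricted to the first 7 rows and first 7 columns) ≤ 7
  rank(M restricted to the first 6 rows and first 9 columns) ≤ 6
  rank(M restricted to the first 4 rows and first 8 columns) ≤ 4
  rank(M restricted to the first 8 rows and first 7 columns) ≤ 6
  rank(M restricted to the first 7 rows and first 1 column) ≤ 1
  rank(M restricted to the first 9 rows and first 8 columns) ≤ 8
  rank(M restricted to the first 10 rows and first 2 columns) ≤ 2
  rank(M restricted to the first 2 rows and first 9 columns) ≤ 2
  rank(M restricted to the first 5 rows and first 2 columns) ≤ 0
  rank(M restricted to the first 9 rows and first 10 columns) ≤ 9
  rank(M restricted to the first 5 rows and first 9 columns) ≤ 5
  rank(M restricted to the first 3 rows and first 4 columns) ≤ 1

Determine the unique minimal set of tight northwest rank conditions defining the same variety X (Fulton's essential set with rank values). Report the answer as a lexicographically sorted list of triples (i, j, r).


Propagating the 26 rank bounds to every northwest block:

  R[1]: 0 0 1 1 1 1 1 1 1 1
  R[2]: 0 0 1 1 2 2 2 2 2 2
  R[3]: 0 0 1 1 2 2 2 2 3 3
  R[4]: 0 0 1 2 3 3 3 3 4 4
  R[5]: 0 0 1 2 3 4 4 4 5 5
  R[6]: 1 1 2 3 4 5 5 5 6 6
  R[7]: 1 2 3 4 5 6 6 6 7 7
  R[8]: 1 2 3 4 5 6 6 7 8 8
  R[9]: 1 2 3 4 5 6 7 8 9 9
  R[10]: 1 2 3 4 5 6 7 8 9 10

so w = (3, 5, 9, 4, 6, 1, 2, 8, 7, 10).

|D(w)|=16, |Ess(w)|=4:

[(3, 4, 1), (3, 8, 2), (5, 2, 0), (8, 7, 6)]


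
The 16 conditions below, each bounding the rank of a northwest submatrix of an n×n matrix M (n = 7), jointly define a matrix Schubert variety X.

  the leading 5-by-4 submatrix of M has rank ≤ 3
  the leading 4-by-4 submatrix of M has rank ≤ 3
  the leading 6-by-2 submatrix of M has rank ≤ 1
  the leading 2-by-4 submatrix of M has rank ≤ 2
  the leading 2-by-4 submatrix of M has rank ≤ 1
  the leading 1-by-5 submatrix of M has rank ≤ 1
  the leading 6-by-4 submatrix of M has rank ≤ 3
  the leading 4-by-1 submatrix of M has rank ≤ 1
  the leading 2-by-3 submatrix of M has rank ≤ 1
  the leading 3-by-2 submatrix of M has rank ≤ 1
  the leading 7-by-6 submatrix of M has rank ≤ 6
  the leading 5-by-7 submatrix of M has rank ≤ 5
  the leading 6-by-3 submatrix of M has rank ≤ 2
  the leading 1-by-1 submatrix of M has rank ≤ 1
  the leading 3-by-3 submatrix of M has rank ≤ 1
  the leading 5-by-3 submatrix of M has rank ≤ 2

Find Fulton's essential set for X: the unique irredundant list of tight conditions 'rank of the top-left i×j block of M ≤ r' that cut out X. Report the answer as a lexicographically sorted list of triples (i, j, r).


The tightest implied rank at each (i,j), from the 16 conditions:

  R[1]: 1 1 1 1 1 1 1
  R[2]: 1 1 1 1 2 2 2
  R[3]: 1 1 1 2 3 3 3
  R[4]: 1 1 2 3 4 4 4
  R[5]: 1 1 2 3 4 5 5
  R[6]: 1 1 2 3 4 5 6
  R[7]: 1 2 3 4 5 6 7

the unique w with this rank table is (1, 5, 4, 3, 6, 7, 2).

ℓ(w)=8; the 3 essential cells (i,j,r):

[(2, 4, 1), (3, 3, 1), (6, 2, 1)]


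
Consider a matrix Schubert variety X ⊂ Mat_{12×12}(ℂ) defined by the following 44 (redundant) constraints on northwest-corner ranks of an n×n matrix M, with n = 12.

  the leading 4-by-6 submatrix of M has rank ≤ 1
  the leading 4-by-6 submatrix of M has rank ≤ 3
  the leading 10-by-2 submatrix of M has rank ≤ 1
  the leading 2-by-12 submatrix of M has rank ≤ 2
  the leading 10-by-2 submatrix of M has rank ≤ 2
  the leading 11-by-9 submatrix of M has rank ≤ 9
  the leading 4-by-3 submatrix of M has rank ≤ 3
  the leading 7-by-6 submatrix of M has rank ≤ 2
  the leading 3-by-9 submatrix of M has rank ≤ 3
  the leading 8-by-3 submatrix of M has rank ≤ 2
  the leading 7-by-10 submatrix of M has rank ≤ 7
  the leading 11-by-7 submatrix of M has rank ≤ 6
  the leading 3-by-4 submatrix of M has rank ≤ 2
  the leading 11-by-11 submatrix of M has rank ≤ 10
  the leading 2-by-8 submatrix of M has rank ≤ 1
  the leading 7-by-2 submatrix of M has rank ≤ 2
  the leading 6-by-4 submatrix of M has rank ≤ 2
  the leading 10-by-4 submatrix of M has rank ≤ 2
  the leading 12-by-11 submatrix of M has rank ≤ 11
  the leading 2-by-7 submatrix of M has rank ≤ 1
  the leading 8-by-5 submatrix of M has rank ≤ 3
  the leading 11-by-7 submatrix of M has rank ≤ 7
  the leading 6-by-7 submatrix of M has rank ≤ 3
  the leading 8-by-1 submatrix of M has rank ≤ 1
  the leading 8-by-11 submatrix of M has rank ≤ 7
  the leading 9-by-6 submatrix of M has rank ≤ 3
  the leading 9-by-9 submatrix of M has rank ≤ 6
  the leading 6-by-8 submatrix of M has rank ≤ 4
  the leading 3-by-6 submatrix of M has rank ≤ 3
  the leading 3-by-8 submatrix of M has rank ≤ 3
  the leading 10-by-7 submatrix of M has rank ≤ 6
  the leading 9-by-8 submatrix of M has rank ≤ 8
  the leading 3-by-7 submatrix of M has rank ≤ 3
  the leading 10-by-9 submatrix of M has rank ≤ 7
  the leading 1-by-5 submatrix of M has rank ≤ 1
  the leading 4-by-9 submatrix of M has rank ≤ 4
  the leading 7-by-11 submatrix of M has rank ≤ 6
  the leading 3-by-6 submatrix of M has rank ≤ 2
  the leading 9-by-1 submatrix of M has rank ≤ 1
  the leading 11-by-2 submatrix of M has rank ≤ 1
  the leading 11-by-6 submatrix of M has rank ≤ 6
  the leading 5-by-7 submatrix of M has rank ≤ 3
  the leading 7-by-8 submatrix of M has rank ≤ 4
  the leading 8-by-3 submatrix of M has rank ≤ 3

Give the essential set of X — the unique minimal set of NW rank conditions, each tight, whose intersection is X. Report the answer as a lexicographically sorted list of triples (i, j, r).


Rank table r_w(12×12) implied by the 44 constraints:

  1  1  1  1  1  1  1  1  1  1  1  1
  1  1  1  1  1  1  1  1  2  2  2  2
  1  1  1  1  1  1  2  2  3  3  3  3
  1  1  1  1  1  1  2  3  4  4  4  4
  1  1  2  2  2  2  3  4  5  5  5  5
  1  1  2  2  2  2  3  4  5  6  6  6
  1  1  2  2  2  2  3  4  5  6  6  7
  1  1  2  2  3  3  4  5  6  7  7  8
  1  1  2  2  3  3  4  5  6  7  8  9
  1  1  2  2  3  4  5  6  7  8  9  10
  1  1  2  3  4  5  6  7  8  9  10  11
  1  2  3  4  5  6  7  8  9  10  11  12

second differences of R give the permutation w = (1, 9, 7, 8, 3, 10, 12, 5, 11, 6, 4, 2).

D(w) has 35 cells with 7 SE-corners; essential set:

[(2, 8, 1), (4, 6, 1), (7, 6, 2), (7, 11, 6), (9, 6, 3), (10, 4, 2), (11, 2, 1)]


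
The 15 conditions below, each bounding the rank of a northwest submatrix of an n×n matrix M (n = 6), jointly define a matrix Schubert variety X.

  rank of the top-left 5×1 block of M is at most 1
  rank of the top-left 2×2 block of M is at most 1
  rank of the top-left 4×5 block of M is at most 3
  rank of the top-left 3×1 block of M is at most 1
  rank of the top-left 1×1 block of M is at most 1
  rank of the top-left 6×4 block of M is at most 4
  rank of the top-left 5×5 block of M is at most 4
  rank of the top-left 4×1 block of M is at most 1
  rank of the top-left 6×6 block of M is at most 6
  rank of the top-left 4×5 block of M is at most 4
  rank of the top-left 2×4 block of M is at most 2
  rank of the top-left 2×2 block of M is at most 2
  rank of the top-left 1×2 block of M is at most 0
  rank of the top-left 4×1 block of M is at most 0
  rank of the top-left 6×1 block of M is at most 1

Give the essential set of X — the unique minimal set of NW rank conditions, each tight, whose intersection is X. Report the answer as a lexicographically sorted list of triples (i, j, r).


Rank table r_w(6×6) implied by the 15 constraints:

  i=1: 0 0 1 1 1 1
  i=2: 0 1 2 2 2 2
  i=3: 0 1 2 3 3 3
  i=4: 0 1 2 3 3 4
  i=5: 1 2 3 4 4 5
  i=6: 1 2 3 4 5 6

so w = (3, 2, 4, 6, 1, 5).

Rothe diagram D(w) (6 cells), 3 SE-corners (essential conditions):

[(1, 2, 0), (4, 1, 0), (4, 5, 3)]


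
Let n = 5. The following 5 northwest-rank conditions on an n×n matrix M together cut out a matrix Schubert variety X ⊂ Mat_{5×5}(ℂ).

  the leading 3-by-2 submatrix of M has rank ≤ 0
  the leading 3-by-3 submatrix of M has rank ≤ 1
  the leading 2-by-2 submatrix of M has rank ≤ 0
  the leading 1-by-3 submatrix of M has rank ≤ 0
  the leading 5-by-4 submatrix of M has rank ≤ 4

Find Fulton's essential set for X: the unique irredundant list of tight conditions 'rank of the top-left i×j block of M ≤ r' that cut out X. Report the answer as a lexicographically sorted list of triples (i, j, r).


The tightest implied rank at each (i,j), from the 5 conditions:

  0, 0, 0, 1, 1
  0, 0, 1, 2, 2
  0, 0, 1, 2, 3
  1, 1, 2, 3, 4
  1, 2, 3, 4, 5

hence w(1..5) = (4, 3, 5, 1, 2).

|D(w)|=7, |Ess(w)|=2:

[(1, 3, 0), (3, 2, 0)]


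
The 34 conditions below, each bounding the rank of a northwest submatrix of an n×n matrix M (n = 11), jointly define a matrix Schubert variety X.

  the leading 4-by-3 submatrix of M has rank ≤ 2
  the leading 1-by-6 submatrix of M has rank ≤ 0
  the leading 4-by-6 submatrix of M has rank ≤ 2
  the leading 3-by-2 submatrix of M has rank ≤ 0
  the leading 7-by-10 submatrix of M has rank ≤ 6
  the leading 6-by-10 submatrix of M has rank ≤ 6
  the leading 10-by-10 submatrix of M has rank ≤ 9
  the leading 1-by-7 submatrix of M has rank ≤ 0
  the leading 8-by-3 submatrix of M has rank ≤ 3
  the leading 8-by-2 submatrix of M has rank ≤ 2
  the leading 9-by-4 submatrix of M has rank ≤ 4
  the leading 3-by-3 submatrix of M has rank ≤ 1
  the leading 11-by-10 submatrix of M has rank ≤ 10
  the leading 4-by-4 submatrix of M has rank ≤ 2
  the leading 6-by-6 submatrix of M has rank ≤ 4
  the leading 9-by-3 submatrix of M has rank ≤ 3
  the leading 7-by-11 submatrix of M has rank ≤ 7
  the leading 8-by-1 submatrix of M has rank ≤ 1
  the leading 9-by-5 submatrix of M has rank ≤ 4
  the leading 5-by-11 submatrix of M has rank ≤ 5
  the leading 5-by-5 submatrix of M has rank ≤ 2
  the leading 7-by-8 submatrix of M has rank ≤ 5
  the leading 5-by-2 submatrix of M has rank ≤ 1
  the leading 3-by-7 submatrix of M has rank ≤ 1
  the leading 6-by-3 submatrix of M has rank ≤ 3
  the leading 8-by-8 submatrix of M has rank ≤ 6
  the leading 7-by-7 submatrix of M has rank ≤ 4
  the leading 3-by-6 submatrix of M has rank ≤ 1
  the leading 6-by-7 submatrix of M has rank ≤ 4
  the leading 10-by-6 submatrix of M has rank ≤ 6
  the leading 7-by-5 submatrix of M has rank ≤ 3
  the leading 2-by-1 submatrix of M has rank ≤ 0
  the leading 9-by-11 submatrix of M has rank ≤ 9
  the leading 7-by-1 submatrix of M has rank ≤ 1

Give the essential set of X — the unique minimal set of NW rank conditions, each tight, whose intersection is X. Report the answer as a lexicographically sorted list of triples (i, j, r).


Reconstructing r_w from the 34 given conditions:

  0, 0, 0, 0, 0, 0, 0, 1, 1, 1, 1
  0, 0, 1, 1, 1, 1, 1, 2, 2, 2, 2
  0, 0, 1, 1, 1, 1, 1, 2, 3, 3, 3
  1, 1, 2, 2, 2, 2, 2, 3, 4, 4, 4
  1, 1, 2, 2, 2, 3, 3, 4, 5, 5, 5
  1, 2, 3, 3, 3, 4, 4, 5, 6, 6, 6
  1, 2, 3, 3, 3, 4, 4, 5, 6, 6, 7
  1, 2, 3, 4, 4, 5, 5, 6, 7, 7, 8
  1, 2, 3, 4, 4, 5, 6, 7, 8, 8, 9
  1, 2, 3, 4, 5, 6, 7, 8, 9, 9, 10
  1, 2, 3, 4, 5, 6, 7, 8, 9, 10, 11

hence w(1..11) = (8, 3, 9, 1, 6, 2, 11, 4, 7, 5, 10).

9 SE-corners of the 23-cell Rothe diagram give Ess(w):

[(1, 7, 0), (3, 2, 0), (3, 7, 1), (5, 2, 1), (5, 5, 2), (7, 5, 3), (7, 7, 4), (7, 10, 6), (9, 5, 4)]


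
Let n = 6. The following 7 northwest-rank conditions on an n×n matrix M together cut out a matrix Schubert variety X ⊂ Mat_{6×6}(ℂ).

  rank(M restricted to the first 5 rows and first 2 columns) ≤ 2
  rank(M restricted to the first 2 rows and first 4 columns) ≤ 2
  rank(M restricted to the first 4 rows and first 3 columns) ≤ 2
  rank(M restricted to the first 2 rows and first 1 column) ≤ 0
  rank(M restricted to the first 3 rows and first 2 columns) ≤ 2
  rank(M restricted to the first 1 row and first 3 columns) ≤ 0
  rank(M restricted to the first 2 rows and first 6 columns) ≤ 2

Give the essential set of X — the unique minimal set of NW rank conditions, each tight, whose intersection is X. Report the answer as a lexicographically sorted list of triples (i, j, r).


Propagating the 7 rank bounds to every northwest block:

  i=1: 0 | 0 | 0 | 1 | 1 | 1
  i=2: 0 | 1 | 1 | 2 | 2 | 2
  i=3: 1 | 2 | 2 | 3 | 3 | 3
  i=4: 1 | 2 | 2 | 3 | 4 | 4
  i=5: 1 | 2 | 3 | 4 | 5 | 5
  i=6: 1 | 2 | 3 | 4 | 5 | 6

giving w = (4, 2, 1, 5, 3, 6) via Δ²R.

3 SE-corners of the 5-cell Rothe diagram give Ess(w):

[(1, 3, 0), (2, 1, 0), (4, 3, 2)]
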